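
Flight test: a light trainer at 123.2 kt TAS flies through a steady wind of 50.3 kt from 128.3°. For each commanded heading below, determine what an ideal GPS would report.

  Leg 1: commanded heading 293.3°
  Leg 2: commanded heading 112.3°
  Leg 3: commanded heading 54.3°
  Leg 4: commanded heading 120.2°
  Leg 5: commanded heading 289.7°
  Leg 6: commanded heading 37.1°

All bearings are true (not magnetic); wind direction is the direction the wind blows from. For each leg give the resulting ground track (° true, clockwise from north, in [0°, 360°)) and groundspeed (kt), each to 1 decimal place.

Leg 1: heading 293.3°; drift +4.3° → track 297.6°, groundspeed 172.3 kt
Leg 2: heading 112.3°; drift -10.5° → track 101.8°, groundspeed 76.1 kt
Leg 3: heading 54.3°; drift -23.9° → track 30.4°, groundspeed 119.5 kt
Leg 4: heading 120.2°; drift -5.5° → track 114.7°, groundspeed 73.7 kt
Leg 5: heading 289.7°; drift +5.4° → track 295.1°, groundspeed 171.6 kt
Leg 6: heading 37.1°; drift -22.0° → track 15.1°, groundspeed 134.0 kt

Leg 1: track=297.6°, groundspeed=172.3 kt
Leg 2: track=101.8°, groundspeed=76.1 kt
Leg 3: track=30.4°, groundspeed=119.5 kt
Leg 4: track=114.7°, groundspeed=73.7 kt
Leg 5: track=295.1°, groundspeed=171.6 kt
Leg 6: track=15.1°, groundspeed=134.0 kt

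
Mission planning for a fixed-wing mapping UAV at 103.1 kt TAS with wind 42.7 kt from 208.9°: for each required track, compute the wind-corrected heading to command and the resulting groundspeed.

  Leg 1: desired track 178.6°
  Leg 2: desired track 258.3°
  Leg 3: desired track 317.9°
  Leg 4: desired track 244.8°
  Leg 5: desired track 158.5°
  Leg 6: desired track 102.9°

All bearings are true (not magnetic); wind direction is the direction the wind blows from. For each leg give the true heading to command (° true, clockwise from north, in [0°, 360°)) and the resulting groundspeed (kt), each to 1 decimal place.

Leg 1: heading=190.7°, groundspeed=64.0 kt
Leg 2: heading=240.0°, groundspeed=70.1 kt
Leg 3: heading=294.8°, groundspeed=108.8 kt
Leg 4: heading=230.7°, groundspeed=65.4 kt
Leg 5: heading=177.1°, groundspeed=70.5 kt
Leg 6: heading=126.4°, groundspeed=106.3 kt

Leg 1: desired track 178.6°; wind correction +12.1° → command heading 190.7°, groundspeed 64.0 kt
Leg 2: desired track 258.3°; wind correction -18.3° → command heading 240.0°, groundspeed 70.1 kt
Leg 3: desired track 317.9°; wind correction -23.1° → command heading 294.8°, groundspeed 108.8 kt
Leg 4: desired track 244.8°; wind correction -14.1° → command heading 230.7°, groundspeed 65.4 kt
Leg 5: desired track 158.5°; wind correction +18.6° → command heading 177.1°, groundspeed 70.5 kt
Leg 6: desired track 102.9°; wind correction +23.5° → command heading 126.4°, groundspeed 106.3 kt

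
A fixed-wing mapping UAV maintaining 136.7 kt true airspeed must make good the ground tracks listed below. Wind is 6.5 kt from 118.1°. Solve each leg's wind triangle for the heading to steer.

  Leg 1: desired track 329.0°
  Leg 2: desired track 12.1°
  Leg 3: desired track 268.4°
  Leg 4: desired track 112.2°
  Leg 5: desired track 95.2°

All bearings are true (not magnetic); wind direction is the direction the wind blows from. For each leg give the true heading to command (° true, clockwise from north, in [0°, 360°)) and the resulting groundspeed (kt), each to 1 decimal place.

Leg 1: desired track 329.0°; wind correction +1.4° → command heading 330.4°, groundspeed 142.2 kt
Leg 2: desired track 12.1°; wind correction +2.6° → command heading 14.7°, groundspeed 138.3 kt
Leg 3: desired track 268.4°; wind correction -1.3° → command heading 267.1°, groundspeed 142.3 kt
Leg 4: desired track 112.2°; wind correction +0.3° → command heading 112.5°, groundspeed 130.2 kt
Leg 5: desired track 95.2°; wind correction +1.1° → command heading 96.3°, groundspeed 130.7 kt

Leg 1: heading=330.4°, groundspeed=142.2 kt
Leg 2: heading=14.7°, groundspeed=138.3 kt
Leg 3: heading=267.1°, groundspeed=142.3 kt
Leg 4: heading=112.5°, groundspeed=130.2 kt
Leg 5: heading=96.3°, groundspeed=130.7 kt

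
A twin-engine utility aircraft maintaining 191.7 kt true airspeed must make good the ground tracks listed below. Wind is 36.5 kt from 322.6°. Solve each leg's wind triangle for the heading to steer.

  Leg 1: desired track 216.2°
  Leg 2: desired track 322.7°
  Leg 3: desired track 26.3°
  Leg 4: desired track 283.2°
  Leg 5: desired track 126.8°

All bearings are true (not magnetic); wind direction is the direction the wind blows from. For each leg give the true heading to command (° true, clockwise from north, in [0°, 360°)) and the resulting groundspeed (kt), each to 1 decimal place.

Leg 1: heading=226.7°, groundspeed=198.8 kt
Leg 2: heading=322.7°, groundspeed=155.2 kt
Leg 3: heading=16.5°, groundspeed=172.7 kt
Leg 4: heading=290.1°, groundspeed=162.1 kt
Leg 5: heading=123.8°, groundspeed=226.6 kt

Leg 1: desired track 216.2°; wind correction +10.5° → command heading 226.7°, groundspeed 198.8 kt
Leg 2: desired track 322.7°; wind correction +0.0° → command heading 322.7°, groundspeed 155.2 kt
Leg 3: desired track 26.3°; wind correction -9.8° → command heading 16.5°, groundspeed 172.7 kt
Leg 4: desired track 283.2°; wind correction +6.9° → command heading 290.1°, groundspeed 162.1 kt
Leg 5: desired track 126.8°; wind correction -3.0° → command heading 123.8°, groundspeed 226.6 kt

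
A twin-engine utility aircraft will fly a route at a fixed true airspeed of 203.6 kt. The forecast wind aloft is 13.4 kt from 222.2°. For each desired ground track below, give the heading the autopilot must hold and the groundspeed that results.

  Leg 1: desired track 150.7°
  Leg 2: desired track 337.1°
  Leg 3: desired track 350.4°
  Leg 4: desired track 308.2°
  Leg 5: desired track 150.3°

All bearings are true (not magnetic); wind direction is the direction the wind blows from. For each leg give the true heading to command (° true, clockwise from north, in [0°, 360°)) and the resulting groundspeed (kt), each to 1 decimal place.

Leg 1: desired track 150.7°; wind correction +3.6° → command heading 154.3°, groundspeed 199.0 kt
Leg 2: desired track 337.1°; wind correction -3.4° → command heading 333.7°, groundspeed 208.9 kt
Leg 3: desired track 350.4°; wind correction -3.0° → command heading 347.4°, groundspeed 211.6 kt
Leg 4: desired track 308.2°; wind correction -3.8° → command heading 304.4°, groundspeed 202.2 kt
Leg 5: desired track 150.3°; wind correction +3.6° → command heading 153.9°, groundspeed 199.0 kt

Leg 1: heading=154.3°, groundspeed=199.0 kt
Leg 2: heading=333.7°, groundspeed=208.9 kt
Leg 3: heading=347.4°, groundspeed=211.6 kt
Leg 4: heading=304.4°, groundspeed=202.2 kt
Leg 5: heading=153.9°, groundspeed=199.0 kt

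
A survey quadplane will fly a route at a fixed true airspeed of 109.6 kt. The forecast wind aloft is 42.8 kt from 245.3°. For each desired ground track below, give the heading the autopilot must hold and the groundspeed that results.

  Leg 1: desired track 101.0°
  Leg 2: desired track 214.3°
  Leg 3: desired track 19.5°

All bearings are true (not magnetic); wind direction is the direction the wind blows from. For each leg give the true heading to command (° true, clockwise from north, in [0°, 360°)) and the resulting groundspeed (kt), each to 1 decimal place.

Leg 1: heading=114.2°, groundspeed=141.5 kt
Leg 2: heading=225.9°, groundspeed=70.7 kt
Leg 3: heading=3.2°, groundspeed=135.1 kt

Leg 1: desired track 101.0°; wind correction +13.2° → command heading 114.2°, groundspeed 141.5 kt
Leg 2: desired track 214.3°; wind correction +11.6° → command heading 225.9°, groundspeed 70.7 kt
Leg 3: desired track 19.5°; wind correction -16.3° → command heading 3.2°, groundspeed 135.1 kt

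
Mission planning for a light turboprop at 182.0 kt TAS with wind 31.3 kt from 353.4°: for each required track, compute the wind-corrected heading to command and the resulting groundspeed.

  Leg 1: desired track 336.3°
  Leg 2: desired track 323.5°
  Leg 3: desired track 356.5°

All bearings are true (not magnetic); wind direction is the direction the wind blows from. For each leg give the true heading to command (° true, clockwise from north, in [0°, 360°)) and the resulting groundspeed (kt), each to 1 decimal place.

Leg 1: heading=339.2°, groundspeed=151.9 kt
Leg 2: heading=328.4°, groundspeed=154.2 kt
Leg 3: heading=356.0°, groundspeed=150.7 kt

Leg 1: desired track 336.3°; wind correction +2.9° → command heading 339.2°, groundspeed 151.9 kt
Leg 2: desired track 323.5°; wind correction +4.9° → command heading 328.4°, groundspeed 154.2 kt
Leg 3: desired track 356.5°; wind correction -0.5° → command heading 356.0°, groundspeed 150.7 kt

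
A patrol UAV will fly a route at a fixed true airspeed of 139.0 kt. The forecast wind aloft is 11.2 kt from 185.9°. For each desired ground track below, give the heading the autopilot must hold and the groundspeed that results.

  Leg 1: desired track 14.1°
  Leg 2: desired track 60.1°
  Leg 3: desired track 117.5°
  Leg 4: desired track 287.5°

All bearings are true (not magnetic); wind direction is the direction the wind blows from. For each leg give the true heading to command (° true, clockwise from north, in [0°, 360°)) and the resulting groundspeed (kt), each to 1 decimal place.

Leg 1: heading=14.8°, groundspeed=150.1 kt
Leg 2: heading=63.8°, groundspeed=145.3 kt
Leg 3: heading=121.8°, groundspeed=134.5 kt
Leg 4: heading=283.0°, groundspeed=140.8 kt

Leg 1: desired track 14.1°; wind correction +0.7° → command heading 14.8°, groundspeed 150.1 kt
Leg 2: desired track 60.1°; wind correction +3.7° → command heading 63.8°, groundspeed 145.3 kt
Leg 3: desired track 117.5°; wind correction +4.3° → command heading 121.8°, groundspeed 134.5 kt
Leg 4: desired track 287.5°; wind correction -4.5° → command heading 283.0°, groundspeed 140.8 kt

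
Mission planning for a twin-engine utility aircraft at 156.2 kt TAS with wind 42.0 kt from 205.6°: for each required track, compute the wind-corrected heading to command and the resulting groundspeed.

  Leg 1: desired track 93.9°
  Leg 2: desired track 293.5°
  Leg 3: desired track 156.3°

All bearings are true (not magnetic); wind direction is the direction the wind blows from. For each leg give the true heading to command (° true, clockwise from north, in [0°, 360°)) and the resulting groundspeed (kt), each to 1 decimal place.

Leg 1: desired track 93.9°; wind correction +14.5° → command heading 108.4°, groundspeed 166.8 kt
Leg 2: desired track 293.5°; wind correction -15.6° → command heading 277.9°, groundspeed 148.9 kt
Leg 3: desired track 156.3°; wind correction +11.8° → command heading 168.1°, groundspeed 125.5 kt

Leg 1: heading=108.4°, groundspeed=166.8 kt
Leg 2: heading=277.9°, groundspeed=148.9 kt
Leg 3: heading=168.1°, groundspeed=125.5 kt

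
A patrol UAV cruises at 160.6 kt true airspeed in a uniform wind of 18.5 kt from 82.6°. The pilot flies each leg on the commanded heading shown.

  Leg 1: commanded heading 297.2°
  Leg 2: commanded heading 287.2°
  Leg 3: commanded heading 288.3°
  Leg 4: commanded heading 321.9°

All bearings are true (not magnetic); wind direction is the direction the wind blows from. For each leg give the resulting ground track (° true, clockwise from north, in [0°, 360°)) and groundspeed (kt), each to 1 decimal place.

Leg 1: track=293.8°, groundspeed=176.1 kt
Leg 2: track=284.7°, groundspeed=177.6 kt
Leg 3: track=285.7°, groundspeed=177.5 kt
Leg 4: track=316.6°, groundspeed=170.8 kt

Leg 1: heading 297.2°; drift -3.4° → track 293.8°, groundspeed 176.1 kt
Leg 2: heading 287.2°; drift -2.5° → track 284.7°, groundspeed 177.6 kt
Leg 3: heading 288.3°; drift -2.6° → track 285.7°, groundspeed 177.5 kt
Leg 4: heading 321.9°; drift -5.3° → track 316.6°, groundspeed 170.8 kt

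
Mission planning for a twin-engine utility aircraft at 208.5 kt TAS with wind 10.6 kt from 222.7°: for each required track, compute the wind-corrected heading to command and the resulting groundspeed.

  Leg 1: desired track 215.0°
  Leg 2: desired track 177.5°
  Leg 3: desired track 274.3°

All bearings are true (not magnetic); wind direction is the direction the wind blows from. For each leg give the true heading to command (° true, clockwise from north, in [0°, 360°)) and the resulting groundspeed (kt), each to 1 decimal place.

Leg 1: desired track 215.0°; wind correction +0.4° → command heading 215.4°, groundspeed 198.0 kt
Leg 2: desired track 177.5°; wind correction +2.1° → command heading 179.6°, groundspeed 200.9 kt
Leg 3: desired track 274.3°; wind correction -2.3° → command heading 272.0°, groundspeed 201.8 kt

Leg 1: heading=215.4°, groundspeed=198.0 kt
Leg 2: heading=179.6°, groundspeed=200.9 kt
Leg 3: heading=272.0°, groundspeed=201.8 kt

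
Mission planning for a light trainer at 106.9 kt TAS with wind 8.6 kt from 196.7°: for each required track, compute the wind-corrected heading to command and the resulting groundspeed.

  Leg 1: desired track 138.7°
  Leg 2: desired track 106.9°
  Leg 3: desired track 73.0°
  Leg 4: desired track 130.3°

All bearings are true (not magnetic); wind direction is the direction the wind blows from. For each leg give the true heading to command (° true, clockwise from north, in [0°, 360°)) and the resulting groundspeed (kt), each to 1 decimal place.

Leg 1: heading=142.6°, groundspeed=102.1 kt
Leg 2: heading=111.5°, groundspeed=106.5 kt
Leg 3: heading=76.8°, groundspeed=111.4 kt
Leg 4: heading=134.5°, groundspeed=103.2 kt

Leg 1: desired track 138.7°; wind correction +3.9° → command heading 142.6°, groundspeed 102.1 kt
Leg 2: desired track 106.9°; wind correction +4.6° → command heading 111.5°, groundspeed 106.5 kt
Leg 3: desired track 73.0°; wind correction +3.8° → command heading 76.8°, groundspeed 111.4 kt
Leg 4: desired track 130.3°; wind correction +4.2° → command heading 134.5°, groundspeed 103.2 kt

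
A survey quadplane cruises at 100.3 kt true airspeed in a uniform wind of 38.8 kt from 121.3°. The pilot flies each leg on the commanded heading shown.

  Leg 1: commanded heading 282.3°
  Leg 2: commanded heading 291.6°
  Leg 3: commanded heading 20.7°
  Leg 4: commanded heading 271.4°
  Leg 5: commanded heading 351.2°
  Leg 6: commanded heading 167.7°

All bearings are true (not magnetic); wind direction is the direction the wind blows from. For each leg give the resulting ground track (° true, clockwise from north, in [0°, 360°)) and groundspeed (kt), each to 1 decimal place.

Leg 1: track=287.6°, groundspeed=137.6 kt
Leg 2: track=294.3°, groundspeed=138.7 kt
Leg 3: track=1.2°, groundspeed=114.0 kt
Leg 4: track=279.6°, groundspeed=135.3 kt
Leg 5: track=337.9°, groundspeed=128.8 kt
Leg 6: track=188.6°, groundspeed=78.7 kt

Leg 1: heading 282.3°; drift +5.3° → track 287.6°, groundspeed 137.6 kt
Leg 2: heading 291.6°; drift +2.7° → track 294.3°, groundspeed 138.7 kt
Leg 3: heading 20.7°; drift -19.5° → track 1.2°, groundspeed 114.0 kt
Leg 4: heading 271.4°; drift +8.2° → track 279.6°, groundspeed 135.3 kt
Leg 5: heading 351.2°; drift -13.3° → track 337.9°, groundspeed 128.8 kt
Leg 6: heading 167.7°; drift +20.9° → track 188.6°, groundspeed 78.7 kt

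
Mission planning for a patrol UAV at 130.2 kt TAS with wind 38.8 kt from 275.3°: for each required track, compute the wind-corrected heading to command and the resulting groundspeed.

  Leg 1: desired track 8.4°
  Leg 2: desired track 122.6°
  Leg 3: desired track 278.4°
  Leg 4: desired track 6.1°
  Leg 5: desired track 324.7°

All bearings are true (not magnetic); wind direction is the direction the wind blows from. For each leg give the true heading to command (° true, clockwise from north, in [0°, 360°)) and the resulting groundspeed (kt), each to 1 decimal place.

Leg 1: heading=351.1°, groundspeed=126.4 kt
Leg 2: heading=130.5°, groundspeed=163.5 kt
Leg 3: heading=277.5°, groundspeed=91.4 kt
Leg 4: heading=348.8°, groundspeed=124.8 kt
Leg 5: heading=311.6°, groundspeed=101.6 kt

Leg 1: desired track 8.4°; wind correction -17.3° → command heading 351.1°, groundspeed 126.4 kt
Leg 2: desired track 122.6°; wind correction +7.9° → command heading 130.5°, groundspeed 163.5 kt
Leg 3: desired track 278.4°; wind correction -0.9° → command heading 277.5°, groundspeed 91.4 kt
Leg 4: desired track 6.1°; wind correction -17.3° → command heading 348.8°, groundspeed 124.8 kt
Leg 5: desired track 324.7°; wind correction -13.1° → command heading 311.6°, groundspeed 101.6 kt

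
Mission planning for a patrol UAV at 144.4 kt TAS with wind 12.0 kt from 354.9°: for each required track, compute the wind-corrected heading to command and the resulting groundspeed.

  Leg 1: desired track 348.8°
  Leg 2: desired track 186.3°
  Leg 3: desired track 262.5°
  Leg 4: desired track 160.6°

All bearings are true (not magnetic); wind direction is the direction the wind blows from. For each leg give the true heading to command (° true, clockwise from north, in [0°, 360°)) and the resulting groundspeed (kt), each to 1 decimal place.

Leg 1: heading=349.3°, groundspeed=132.5 kt
Leg 2: heading=187.2°, groundspeed=156.1 kt
Leg 3: heading=267.3°, groundspeed=144.4 kt
Leg 4: heading=159.4°, groundspeed=156.0 kt

Leg 1: desired track 348.8°; wind correction +0.5° → command heading 349.3°, groundspeed 132.5 kt
Leg 2: desired track 186.3°; wind correction +0.9° → command heading 187.2°, groundspeed 156.1 kt
Leg 3: desired track 262.5°; wind correction +4.8° → command heading 267.3°, groundspeed 144.4 kt
Leg 4: desired track 160.6°; wind correction -1.2° → command heading 159.4°, groundspeed 156.0 kt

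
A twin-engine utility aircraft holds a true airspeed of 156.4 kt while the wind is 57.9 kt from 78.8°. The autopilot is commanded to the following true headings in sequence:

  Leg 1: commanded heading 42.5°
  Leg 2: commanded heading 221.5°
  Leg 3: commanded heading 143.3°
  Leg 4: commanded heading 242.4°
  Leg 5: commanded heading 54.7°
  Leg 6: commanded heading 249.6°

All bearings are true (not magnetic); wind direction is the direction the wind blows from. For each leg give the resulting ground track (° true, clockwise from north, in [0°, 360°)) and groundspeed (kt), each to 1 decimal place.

Leg 1: heading 42.5°; drift -17.3° → track 25.2°, groundspeed 115.0 kt
Leg 2: heading 221.5°; drift +9.8° → track 231.3°, groundspeed 205.5 kt
Leg 3: heading 143.3°; drift +21.7° → track 165.0°, groundspeed 141.5 kt
Leg 4: heading 242.4°; drift +4.4° → track 246.8°, groundspeed 212.6 kt
Leg 5: heading 54.7°; drift -12.9° → track 41.8°, groundspeed 106.2 kt
Leg 6: heading 249.6°; drift +2.5° → track 252.1°, groundspeed 213.8 kt

Leg 1: track=25.2°, groundspeed=115.0 kt
Leg 2: track=231.3°, groundspeed=205.5 kt
Leg 3: track=165.0°, groundspeed=141.5 kt
Leg 4: track=246.8°, groundspeed=212.6 kt
Leg 5: track=41.8°, groundspeed=106.2 kt
Leg 6: track=252.1°, groundspeed=213.8 kt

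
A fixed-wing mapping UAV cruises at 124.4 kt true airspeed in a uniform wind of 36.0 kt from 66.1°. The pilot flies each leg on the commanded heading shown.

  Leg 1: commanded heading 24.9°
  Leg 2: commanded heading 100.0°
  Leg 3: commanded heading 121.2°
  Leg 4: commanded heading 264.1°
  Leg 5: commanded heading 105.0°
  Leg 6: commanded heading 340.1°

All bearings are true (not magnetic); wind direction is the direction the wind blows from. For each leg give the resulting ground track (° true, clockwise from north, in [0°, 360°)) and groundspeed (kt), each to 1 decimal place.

Leg 1: track=11.2°, groundspeed=100.2 kt
Leg 2: track=112.0°, groundspeed=96.6 kt
Leg 3: track=137.1°, groundspeed=107.9 kt
Leg 4: track=260.1°, groundspeed=159.0 kt
Leg 5: track=118.2°, groundspeed=99.0 kt
Leg 6: track=323.7°, groundspeed=127.1 kt

Leg 1: heading 24.9°; drift -13.7° → track 11.2°, groundspeed 100.2 kt
Leg 2: heading 100.0°; drift +12.0° → track 112.0°, groundspeed 96.6 kt
Leg 3: heading 121.2°; drift +15.9° → track 137.1°, groundspeed 107.9 kt
Leg 4: heading 264.1°; drift -4.0° → track 260.1°, groundspeed 159.0 kt
Leg 5: heading 105.0°; drift +13.2° → track 118.2°, groundspeed 99.0 kt
Leg 6: heading 340.1°; drift -16.4° → track 323.7°, groundspeed 127.1 kt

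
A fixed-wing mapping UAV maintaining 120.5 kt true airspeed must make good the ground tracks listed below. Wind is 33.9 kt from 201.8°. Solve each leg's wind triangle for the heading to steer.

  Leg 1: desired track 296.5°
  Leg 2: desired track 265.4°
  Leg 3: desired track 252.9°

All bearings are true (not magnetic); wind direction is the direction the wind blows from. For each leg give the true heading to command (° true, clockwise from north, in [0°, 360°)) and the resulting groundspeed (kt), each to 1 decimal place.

Leg 1: heading=280.2°, groundspeed=118.4 kt
Leg 2: heading=250.8°, groundspeed=101.5 kt
Leg 3: heading=240.3°, groundspeed=96.3 kt

Leg 1: desired track 296.5°; wind correction -16.3° → command heading 280.2°, groundspeed 118.4 kt
Leg 2: desired track 265.4°; wind correction -14.6° → command heading 250.8°, groundspeed 101.5 kt
Leg 3: desired track 252.9°; wind correction -12.6° → command heading 240.3°, groundspeed 96.3 kt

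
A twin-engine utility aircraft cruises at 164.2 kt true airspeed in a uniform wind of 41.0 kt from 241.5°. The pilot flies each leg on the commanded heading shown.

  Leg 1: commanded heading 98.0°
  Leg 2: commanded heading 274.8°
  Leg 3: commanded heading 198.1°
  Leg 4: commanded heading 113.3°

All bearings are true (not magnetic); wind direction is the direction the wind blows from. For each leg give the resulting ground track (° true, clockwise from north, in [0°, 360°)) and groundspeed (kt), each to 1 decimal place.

Leg 1: track=90.9°, groundspeed=198.7 kt
Leg 2: track=284.6°, groundspeed=131.9 kt
Leg 3: track=186.3°, groundspeed=137.3 kt
Leg 4: track=103.7°, groundspeed=192.3 kt

Leg 1: heading 98.0°; drift -7.1° → track 90.9°, groundspeed 198.7 kt
Leg 2: heading 274.8°; drift +9.8° → track 284.6°, groundspeed 131.9 kt
Leg 3: heading 198.1°; drift -11.8° → track 186.3°, groundspeed 137.3 kt
Leg 4: heading 113.3°; drift -9.6° → track 103.7°, groundspeed 192.3 kt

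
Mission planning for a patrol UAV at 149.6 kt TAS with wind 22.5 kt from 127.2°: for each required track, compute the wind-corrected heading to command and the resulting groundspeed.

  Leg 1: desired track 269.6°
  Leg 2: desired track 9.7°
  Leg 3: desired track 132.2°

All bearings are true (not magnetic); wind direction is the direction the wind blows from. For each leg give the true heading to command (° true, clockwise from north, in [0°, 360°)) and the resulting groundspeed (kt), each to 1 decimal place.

Leg 1: heading=264.3°, groundspeed=166.8 kt
Leg 2: heading=17.4°, groundspeed=158.7 kt
Leg 3: heading=131.4°, groundspeed=127.2 kt

Leg 1: desired track 269.6°; wind correction -5.3° → command heading 264.3°, groundspeed 166.8 kt
Leg 2: desired track 9.7°; wind correction +7.7° → command heading 17.4°, groundspeed 158.7 kt
Leg 3: desired track 132.2°; wind correction -0.8° → command heading 131.4°, groundspeed 127.2 kt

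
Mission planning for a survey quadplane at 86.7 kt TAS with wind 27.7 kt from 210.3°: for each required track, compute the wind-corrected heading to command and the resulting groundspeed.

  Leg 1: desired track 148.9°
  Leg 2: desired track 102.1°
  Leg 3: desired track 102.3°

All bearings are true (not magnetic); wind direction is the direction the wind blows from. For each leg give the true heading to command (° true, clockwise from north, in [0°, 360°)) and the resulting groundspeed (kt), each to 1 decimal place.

Leg 1: desired track 148.9°; wind correction +16.3° → command heading 165.2°, groundspeed 70.0 kt
Leg 2: desired track 102.1°; wind correction +17.7° → command heading 119.8°, groundspeed 91.3 kt
Leg 3: desired track 102.3°; wind correction +17.7° → command heading 120.0°, groundspeed 91.2 kt

Leg 1: heading=165.2°, groundspeed=70.0 kt
Leg 2: heading=119.8°, groundspeed=91.3 kt
Leg 3: heading=120.0°, groundspeed=91.2 kt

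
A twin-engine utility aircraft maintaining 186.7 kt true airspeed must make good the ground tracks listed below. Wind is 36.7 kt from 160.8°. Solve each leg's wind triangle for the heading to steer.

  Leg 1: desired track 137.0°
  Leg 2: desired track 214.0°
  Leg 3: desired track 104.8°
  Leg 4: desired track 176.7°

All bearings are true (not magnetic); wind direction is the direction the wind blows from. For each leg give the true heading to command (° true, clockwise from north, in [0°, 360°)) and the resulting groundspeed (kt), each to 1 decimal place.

Leg 1: desired track 137.0°; wind correction +4.5° → command heading 141.5°, groundspeed 152.5 kt
Leg 2: desired track 214.0°; wind correction -9.1° → command heading 204.9°, groundspeed 162.4 kt
Leg 3: desired track 104.8°; wind correction +9.4° → command heading 114.2°, groundspeed 163.7 kt
Leg 4: desired track 176.7°; wind correction -3.1° → command heading 173.6°, groundspeed 151.1 kt

Leg 1: heading=141.5°, groundspeed=152.5 kt
Leg 2: heading=204.9°, groundspeed=162.4 kt
Leg 3: heading=114.2°, groundspeed=163.7 kt
Leg 4: heading=173.6°, groundspeed=151.1 kt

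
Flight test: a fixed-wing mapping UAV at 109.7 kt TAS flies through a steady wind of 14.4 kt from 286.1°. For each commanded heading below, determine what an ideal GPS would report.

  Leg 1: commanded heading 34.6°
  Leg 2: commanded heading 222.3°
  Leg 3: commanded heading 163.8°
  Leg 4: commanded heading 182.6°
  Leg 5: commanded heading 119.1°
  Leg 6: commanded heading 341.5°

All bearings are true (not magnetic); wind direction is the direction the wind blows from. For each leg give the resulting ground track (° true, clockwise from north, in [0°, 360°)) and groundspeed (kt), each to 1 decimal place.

Leg 1: track=41.4°, groundspeed=115.1 kt
Leg 2: track=215.2°, groundspeed=104.1 kt
Leg 3: track=157.9°, groundspeed=118.0 kt
Leg 4: track=175.5°, groundspeed=113.9 kt
Leg 5: track=117.6°, groundspeed=123.8 kt
Leg 6: track=348.2°, groundspeed=102.2 kt

Leg 1: heading 34.6°; drift +6.8° → track 41.4°, groundspeed 115.1 kt
Leg 2: heading 222.3°; drift -7.1° → track 215.2°, groundspeed 104.1 kt
Leg 3: heading 163.8°; drift -5.9° → track 157.9°, groundspeed 118.0 kt
Leg 4: heading 182.6°; drift -7.1° → track 175.5°, groundspeed 113.9 kt
Leg 5: heading 119.1°; drift -1.5° → track 117.6°, groundspeed 123.8 kt
Leg 6: heading 341.5°; drift +6.7° → track 348.2°, groundspeed 102.2 kt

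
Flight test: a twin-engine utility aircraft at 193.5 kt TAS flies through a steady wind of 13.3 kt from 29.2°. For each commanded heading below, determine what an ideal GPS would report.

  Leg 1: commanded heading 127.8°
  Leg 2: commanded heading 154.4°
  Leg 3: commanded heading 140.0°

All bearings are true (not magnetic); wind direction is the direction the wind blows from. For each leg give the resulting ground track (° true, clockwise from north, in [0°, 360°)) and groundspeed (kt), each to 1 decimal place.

Leg 1: heading 127.8°; drift +3.8° → track 131.6°, groundspeed 195.9 kt
Leg 2: heading 154.4°; drift +3.1° → track 157.5°, groundspeed 201.5 kt
Leg 3: heading 140.0°; drift +3.6° → track 143.6°, groundspeed 198.6 kt

Leg 1: track=131.6°, groundspeed=195.9 kt
Leg 2: track=157.5°, groundspeed=201.5 kt
Leg 3: track=143.6°, groundspeed=198.6 kt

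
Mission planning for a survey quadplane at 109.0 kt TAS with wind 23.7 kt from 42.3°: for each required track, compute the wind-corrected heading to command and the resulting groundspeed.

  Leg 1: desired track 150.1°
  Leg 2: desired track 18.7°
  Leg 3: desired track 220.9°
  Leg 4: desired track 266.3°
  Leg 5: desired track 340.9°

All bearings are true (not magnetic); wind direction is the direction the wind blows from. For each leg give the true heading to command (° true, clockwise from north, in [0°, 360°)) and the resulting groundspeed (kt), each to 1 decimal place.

Leg 1: desired track 150.1°; wind correction -11.9° → command heading 138.2°, groundspeed 113.9 kt
Leg 2: desired track 18.7°; wind correction +5.0° → command heading 23.7°, groundspeed 86.9 kt
Leg 3: desired track 220.9°; wind correction -0.3° → command heading 220.6°, groundspeed 132.7 kt
Leg 4: desired track 266.3°; wind correction +8.7° → command heading 275.0°, groundspeed 124.8 kt
Leg 5: desired track 340.9°; wind correction +11.0° → command heading 351.9°, groundspeed 95.7 kt

Leg 1: heading=138.2°, groundspeed=113.9 kt
Leg 2: heading=23.7°, groundspeed=86.9 kt
Leg 3: heading=220.6°, groundspeed=132.7 kt
Leg 4: heading=275.0°, groundspeed=124.8 kt
Leg 5: heading=351.9°, groundspeed=95.7 kt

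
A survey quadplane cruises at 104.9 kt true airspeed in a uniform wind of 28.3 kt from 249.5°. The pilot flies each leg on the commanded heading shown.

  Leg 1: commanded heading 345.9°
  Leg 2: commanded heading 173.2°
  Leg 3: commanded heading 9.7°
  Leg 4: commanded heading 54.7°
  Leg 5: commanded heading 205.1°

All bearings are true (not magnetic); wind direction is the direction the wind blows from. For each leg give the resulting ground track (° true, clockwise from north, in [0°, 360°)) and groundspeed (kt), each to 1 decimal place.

Leg 1: heading 345.9°; drift +14.6° → track 0.5°, groundspeed 111.7 kt
Leg 2: heading 173.2°; drift -15.6° → track 157.6°, groundspeed 102.0 kt
Leg 3: heading 9.7°; drift +11.6° → track 21.3°, groundspeed 121.6 kt
Leg 4: heading 54.7°; drift +3.1° → track 57.8°, groundspeed 132.5 kt
Leg 5: heading 205.1°; drift -13.2° → track 191.9°, groundspeed 87.0 kt

Leg 1: track=0.5°, groundspeed=111.7 kt
Leg 2: track=157.6°, groundspeed=102.0 kt
Leg 3: track=21.3°, groundspeed=121.6 kt
Leg 4: track=57.8°, groundspeed=132.5 kt
Leg 5: track=191.9°, groundspeed=87.0 kt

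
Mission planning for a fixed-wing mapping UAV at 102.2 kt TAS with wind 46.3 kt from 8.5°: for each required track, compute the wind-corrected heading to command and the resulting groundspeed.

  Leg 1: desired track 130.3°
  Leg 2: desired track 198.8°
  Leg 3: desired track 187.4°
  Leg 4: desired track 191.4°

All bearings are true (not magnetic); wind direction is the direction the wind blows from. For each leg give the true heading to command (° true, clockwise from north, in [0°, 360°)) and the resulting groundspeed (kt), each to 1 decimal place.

Leg 1: desired track 130.3°; wind correction -22.6° → command heading 107.7°, groundspeed 118.7 kt
Leg 2: desired track 198.8°; wind correction +4.6° → command heading 203.4°, groundspeed 147.4 kt
Leg 3: desired track 187.4°; wind correction -0.5° → command heading 186.9°, groundspeed 148.5 kt
Leg 4: desired track 191.4°; wind correction +1.3° → command heading 192.7°, groundspeed 148.4 kt

Leg 1: heading=107.7°, groundspeed=118.7 kt
Leg 2: heading=203.4°, groundspeed=147.4 kt
Leg 3: heading=186.9°, groundspeed=148.5 kt
Leg 4: heading=192.7°, groundspeed=148.4 kt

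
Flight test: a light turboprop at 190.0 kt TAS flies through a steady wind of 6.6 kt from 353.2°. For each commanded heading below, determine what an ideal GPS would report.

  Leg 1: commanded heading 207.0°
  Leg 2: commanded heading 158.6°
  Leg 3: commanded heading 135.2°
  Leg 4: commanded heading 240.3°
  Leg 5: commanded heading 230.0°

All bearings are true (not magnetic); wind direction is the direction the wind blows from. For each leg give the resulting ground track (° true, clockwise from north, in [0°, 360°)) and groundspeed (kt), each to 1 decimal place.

Leg 1: heading 207.0°; drift -1.1° → track 205.9°, groundspeed 195.5 kt
Leg 2: heading 158.6°; drift +0.5° → track 159.1°, groundspeed 196.4 kt
Leg 3: heading 135.2°; drift +1.2° → track 136.4°, groundspeed 195.2 kt
Leg 4: heading 240.3°; drift -1.8° → track 238.5°, groundspeed 192.7 kt
Leg 5: heading 230.0°; drift -1.6° → track 228.4°, groundspeed 193.7 kt

Leg 1: track=205.9°, groundspeed=195.5 kt
Leg 2: track=159.1°, groundspeed=196.4 kt
Leg 3: track=136.4°, groundspeed=195.2 kt
Leg 4: track=238.5°, groundspeed=192.7 kt
Leg 5: track=228.4°, groundspeed=193.7 kt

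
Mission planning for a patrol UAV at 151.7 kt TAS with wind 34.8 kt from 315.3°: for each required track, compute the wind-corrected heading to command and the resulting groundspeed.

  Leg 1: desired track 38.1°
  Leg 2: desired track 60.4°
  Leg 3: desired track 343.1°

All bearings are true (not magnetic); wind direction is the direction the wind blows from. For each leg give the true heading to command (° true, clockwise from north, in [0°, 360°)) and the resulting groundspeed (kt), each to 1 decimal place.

Leg 1: heading=24.9°, groundspeed=143.4 kt
Leg 2: heading=47.6°, groundspeed=157.0 kt
Leg 3: heading=337.0°, groundspeed=120.0 kt

Leg 1: desired track 38.1°; wind correction -13.2° → command heading 24.9°, groundspeed 143.4 kt
Leg 2: desired track 60.4°; wind correction -12.8° → command heading 47.6°, groundspeed 157.0 kt
Leg 3: desired track 343.1°; wind correction -6.1° → command heading 337.0°, groundspeed 120.0 kt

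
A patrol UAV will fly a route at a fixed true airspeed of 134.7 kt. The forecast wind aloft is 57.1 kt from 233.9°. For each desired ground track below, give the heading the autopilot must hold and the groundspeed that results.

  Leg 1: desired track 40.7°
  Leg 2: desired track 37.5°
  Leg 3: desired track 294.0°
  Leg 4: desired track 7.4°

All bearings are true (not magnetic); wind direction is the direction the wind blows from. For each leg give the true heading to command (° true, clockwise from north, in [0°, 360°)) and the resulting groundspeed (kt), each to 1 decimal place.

Leg 1: heading=35.1°, groundspeed=189.7 kt
Leg 2: heading=30.6°, groundspeed=188.5 kt
Leg 3: heading=272.4°, groundspeed=96.8 kt
Leg 4: heading=349.5°, groundspeed=167.5 kt

Leg 1: desired track 40.7°; wind correction -5.6° → command heading 35.1°, groundspeed 189.7 kt
Leg 2: desired track 37.5°; wind correction -6.9° → command heading 30.6°, groundspeed 188.5 kt
Leg 3: desired track 294.0°; wind correction -21.6° → command heading 272.4°, groundspeed 96.8 kt
Leg 4: desired track 7.4°; wind correction -17.9° → command heading 349.5°, groundspeed 167.5 kt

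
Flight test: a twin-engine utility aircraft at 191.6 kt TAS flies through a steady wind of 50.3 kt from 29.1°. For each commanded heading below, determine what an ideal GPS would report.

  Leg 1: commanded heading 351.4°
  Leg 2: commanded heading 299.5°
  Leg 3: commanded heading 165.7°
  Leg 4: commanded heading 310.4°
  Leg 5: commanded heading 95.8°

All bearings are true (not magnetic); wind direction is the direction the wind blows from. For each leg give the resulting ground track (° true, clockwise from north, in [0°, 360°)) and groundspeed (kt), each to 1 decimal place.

Leg 1: heading 351.4°; drift -11.5° → track 339.9°, groundspeed 154.9 kt
Leg 2: heading 299.5°; drift -14.7° → track 284.8°, groundspeed 197.8 kt
Leg 3: heading 165.7°; drift +8.6° → track 174.3°, groundspeed 230.7 kt
Leg 4: heading 310.4°; drift -15.2° → track 295.2°, groundspeed 188.3 kt
Leg 5: heading 95.8°; drift +15.1° → track 110.9°, groundspeed 177.8 kt

Leg 1: track=339.9°, groundspeed=154.9 kt
Leg 2: track=284.8°, groundspeed=197.8 kt
Leg 3: track=174.3°, groundspeed=230.7 kt
Leg 4: track=295.2°, groundspeed=188.3 kt
Leg 5: track=110.9°, groundspeed=177.8 kt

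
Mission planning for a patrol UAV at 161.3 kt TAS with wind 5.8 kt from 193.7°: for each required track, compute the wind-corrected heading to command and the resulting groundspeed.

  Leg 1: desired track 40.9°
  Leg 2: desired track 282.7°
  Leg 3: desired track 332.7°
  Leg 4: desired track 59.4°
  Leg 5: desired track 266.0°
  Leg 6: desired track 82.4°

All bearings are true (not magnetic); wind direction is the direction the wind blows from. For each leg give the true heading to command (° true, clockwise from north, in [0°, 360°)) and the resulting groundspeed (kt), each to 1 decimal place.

Leg 1: heading=41.8°, groundspeed=166.4 kt
Leg 2: heading=280.6°, groundspeed=161.1 kt
Leg 3: heading=331.3°, groundspeed=165.6 kt
Leg 4: heading=60.9°, groundspeed=165.3 kt
Leg 5: heading=264.0°, groundspeed=159.4 kt
Leg 6: heading=84.3°, groundspeed=163.3 kt

Leg 1: desired track 40.9°; wind correction +0.9° → command heading 41.8°, groundspeed 166.4 kt
Leg 2: desired track 282.7°; wind correction -2.1° → command heading 280.6°, groundspeed 161.1 kt
Leg 3: desired track 332.7°; wind correction -1.4° → command heading 331.3°, groundspeed 165.6 kt
Leg 4: desired track 59.4°; wind correction +1.5° → command heading 60.9°, groundspeed 165.3 kt
Leg 5: desired track 266.0°; wind correction -2.0° → command heading 264.0°, groundspeed 159.4 kt
Leg 6: desired track 82.4°; wind correction +1.9° → command heading 84.3°, groundspeed 163.3 kt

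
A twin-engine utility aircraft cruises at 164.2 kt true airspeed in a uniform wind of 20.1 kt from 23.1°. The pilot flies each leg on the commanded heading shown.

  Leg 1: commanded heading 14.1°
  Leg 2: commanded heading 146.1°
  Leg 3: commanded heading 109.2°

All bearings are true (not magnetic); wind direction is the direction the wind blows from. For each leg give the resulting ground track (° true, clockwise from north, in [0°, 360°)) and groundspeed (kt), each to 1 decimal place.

Leg 1: heading 14.1°; drift -1.2° → track 12.9°, groundspeed 144.4 kt
Leg 2: heading 146.1°; drift +5.5° → track 151.6°, groundspeed 176.0 kt
Leg 3: heading 109.2°; drift +7.0° → track 116.2°, groundspeed 164.1 kt

Leg 1: track=12.9°, groundspeed=144.4 kt
Leg 2: track=151.6°, groundspeed=176.0 kt
Leg 3: track=116.2°, groundspeed=164.1 kt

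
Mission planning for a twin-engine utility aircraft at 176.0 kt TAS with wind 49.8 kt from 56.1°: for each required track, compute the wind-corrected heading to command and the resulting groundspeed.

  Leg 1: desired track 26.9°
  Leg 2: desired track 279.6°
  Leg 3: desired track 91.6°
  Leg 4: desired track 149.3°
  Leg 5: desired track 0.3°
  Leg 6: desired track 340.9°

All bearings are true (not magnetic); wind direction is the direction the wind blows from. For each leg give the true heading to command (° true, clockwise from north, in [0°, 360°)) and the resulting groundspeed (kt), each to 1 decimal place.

Leg 1: heading=34.8°, groundspeed=130.8 kt
Leg 2: heading=290.8°, groundspeed=208.8 kt
Leg 3: heading=82.1°, groundspeed=133.1 kt
Leg 4: heading=132.9°, groundspeed=171.6 kt
Leg 5: heading=13.8°, groundspeed=143.1 kt
Leg 6: heading=356.8°, groundspeed=156.6 kt

Leg 1: desired track 26.9°; wind correction +7.9° → command heading 34.8°, groundspeed 130.8 kt
Leg 2: desired track 279.6°; wind correction +11.2° → command heading 290.8°, groundspeed 208.8 kt
Leg 3: desired track 91.6°; wind correction -9.5° → command heading 82.1°, groundspeed 133.1 kt
Leg 4: desired track 149.3°; wind correction -16.4° → command heading 132.9°, groundspeed 171.6 kt
Leg 5: desired track 0.3°; wind correction +13.5° → command heading 13.8°, groundspeed 143.1 kt
Leg 6: desired track 340.9°; wind correction +15.9° → command heading 356.8°, groundspeed 156.6 kt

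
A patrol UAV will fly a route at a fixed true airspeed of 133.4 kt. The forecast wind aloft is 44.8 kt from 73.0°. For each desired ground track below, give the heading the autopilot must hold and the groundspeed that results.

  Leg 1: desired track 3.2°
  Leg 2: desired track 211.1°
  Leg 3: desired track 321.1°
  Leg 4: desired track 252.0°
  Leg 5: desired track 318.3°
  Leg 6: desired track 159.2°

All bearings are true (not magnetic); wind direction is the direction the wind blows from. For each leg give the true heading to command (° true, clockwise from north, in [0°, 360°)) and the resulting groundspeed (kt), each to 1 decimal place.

Leg 1: heading=21.6°, groundspeed=111.1 kt
Leg 2: heading=198.1°, groundspeed=163.3 kt
Leg 3: heading=339.3°, groundspeed=143.5 kt
Leg 4: heading=251.7°, groundspeed=178.2 kt
Leg 5: heading=336.1°, groundspeed=145.8 kt
Leg 6: heading=139.6°, groundspeed=122.7 kt

Leg 1: desired track 3.2°; wind correction +18.4° → command heading 21.6°, groundspeed 111.1 kt
Leg 2: desired track 211.1°; wind correction -13.0° → command heading 198.1°, groundspeed 163.3 kt
Leg 3: desired track 321.1°; wind correction +18.2° → command heading 339.3°, groundspeed 143.5 kt
Leg 4: desired track 252.0°; wind correction -0.3° → command heading 251.7°, groundspeed 178.2 kt
Leg 5: desired track 318.3°; wind correction +17.8° → command heading 336.1°, groundspeed 145.8 kt
Leg 6: desired track 159.2°; wind correction -19.6° → command heading 139.6°, groundspeed 122.7 kt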